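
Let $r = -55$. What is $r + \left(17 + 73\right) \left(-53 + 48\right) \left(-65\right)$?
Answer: $29195$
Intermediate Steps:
$r + \left(17 + 73\right) \left(-53 + 48\right) \left(-65\right) = -55 + \left(17 + 73\right) \left(-53 + 48\right) \left(-65\right) = -55 + 90 \left(-5\right) \left(-65\right) = -55 - -29250 = -55 + 29250 = 29195$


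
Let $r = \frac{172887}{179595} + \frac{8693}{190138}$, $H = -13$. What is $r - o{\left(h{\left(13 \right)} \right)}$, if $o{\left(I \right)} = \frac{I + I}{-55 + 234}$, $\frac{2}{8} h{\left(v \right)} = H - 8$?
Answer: $\frac{305139792721}{156729802710} \approx 1.9469$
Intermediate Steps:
$h{\left(v \right)} = -84$ ($h{\left(v \right)} = 4 \left(-13 - 8\right) = 4 \left(-21\right) = -84$)
$o{\left(I \right)} = \frac{2 I}{179}$
$r = \frac{882913019}{875585490}$ ($r = 172887 \cdot \frac{1}{179595} + 8693 \cdot \frac{1}{190138} = \frac{4433}{4605} + \frac{8693}{190138} = \frac{882913019}{875585490} \approx 1.0084$)
$r - o{\left(h{\left(13 \right)} \right)} = \frac{882913019}{875585490} - \frac{2}{179} \left(-84\right) = \frac{882913019}{875585490} - - \frac{168}{179} = \frac{882913019}{875585490} + \frac{168}{179} = \frac{305139792721}{156729802710}$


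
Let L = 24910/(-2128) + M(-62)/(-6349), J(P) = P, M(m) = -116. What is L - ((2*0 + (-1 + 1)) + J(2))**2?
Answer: -15139245/965048 ≈ -15.688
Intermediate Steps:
L = -11279053/965048 (L = 24910/(-2128) - 116/(-6349) = 24910*(-1/2128) - 116*(-1/6349) = -12455/1064 + 116/6349 = -11279053/965048 ≈ -11.688)
L - ((2*0 + (-1 + 1)) + J(2))**2 = -11279053/965048 - ((2*0 + (-1 + 1)) + 2)**2 = -11279053/965048 - ((0 + 0) + 2)**2 = -11279053/965048 - (0 + 2)**2 = -11279053/965048 - 1*2**2 = -11279053/965048 - 1*4 = -11279053/965048 - 4 = -15139245/965048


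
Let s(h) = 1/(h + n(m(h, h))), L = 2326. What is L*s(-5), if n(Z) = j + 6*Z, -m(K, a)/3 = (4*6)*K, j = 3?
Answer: 1163/1079 ≈ 1.0779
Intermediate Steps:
m(K, a) = -72*K (m(K, a) = -3*4*6*K = -72*K)
n(Z) = 3 + 6*Z
s(h) = 1/(3 - 431*h) (s(h) = 1/(h + (3 + 6*(-72*h))) = 1/(h + (3 - 432*h)) = 1/(3 - 431*h))
L*s(-5) = 2326/(3 - 431*(-5)) = 2326/(3 + 2155) = 2326/2158 = 2326*(1/2158) = 1163/1079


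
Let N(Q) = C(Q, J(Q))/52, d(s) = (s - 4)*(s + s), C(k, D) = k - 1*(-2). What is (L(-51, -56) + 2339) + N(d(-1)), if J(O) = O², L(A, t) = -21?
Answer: 30137/13 ≈ 2318.2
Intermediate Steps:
C(k, D) = 2 + k (C(k, D) = k + 2 = 2 + k)
d(s) = 2*s*(-4 + s) (d(s) = (-4 + s)*(2*s) = 2*s*(-4 + s))
N(Q) = 1/26 + Q/52 (N(Q) = (2 + Q)/52 = (2 + Q)*(1/52) = 1/26 + Q/52)
(L(-51, -56) + 2339) + N(d(-1)) = (-21 + 2339) + (1/26 + (2*(-1)*(-4 - 1))/52) = 2318 + (1/26 + (2*(-1)*(-5))/52) = 2318 + (1/26 + (1/52)*10) = 2318 + (1/26 + 5/26) = 2318 + 3/13 = 30137/13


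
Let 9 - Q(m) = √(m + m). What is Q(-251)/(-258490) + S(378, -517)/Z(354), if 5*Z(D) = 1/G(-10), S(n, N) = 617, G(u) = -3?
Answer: -2392324959/258490 + I*√502/258490 ≈ -9255.0 + 8.6678e-5*I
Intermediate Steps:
Z(D) = -1/15 (Z(D) = (⅕)/(-3) = (⅕)*(-⅓) = -1/15)
Q(m) = 9 - √2*√m (Q(m) = 9 - √(m + m) = 9 - √(2*m) = 9 - √2*√m)
Q(-251)/(-258490) + S(378, -517)/Z(354) = (9 - √2*√(-251))/(-258490) + 617/(-1/15) = (9 - √2*I*√251)*(-1/258490) + 617*(-15) = (9 - I*√502)*(-1/258490) - 9255 = (-9/258490 + I*√502/258490) - 9255 = -2392324959/258490 + I*√502/258490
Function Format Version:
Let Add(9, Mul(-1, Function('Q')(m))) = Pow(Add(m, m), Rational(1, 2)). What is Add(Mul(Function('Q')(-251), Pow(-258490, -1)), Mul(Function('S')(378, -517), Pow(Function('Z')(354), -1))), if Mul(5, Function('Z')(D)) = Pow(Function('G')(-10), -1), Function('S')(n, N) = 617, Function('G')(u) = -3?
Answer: Add(Rational(-2392324959, 258490), Mul(Rational(1, 258490), I, Pow(502, Rational(1, 2)))) ≈ Add(-9255.0, Mul(8.6678e-5, I))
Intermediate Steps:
Function('Z')(D) = Rational(-1, 15) (Function('Z')(D) = Mul(Rational(1, 5), Pow(-3, -1)) = Mul(Rational(1, 5), Rational(-1, 3)) = Rational(-1, 15))
Function('Q')(m) = Add(9, Mul(-1, Pow(2, Rational(1, 2)), Pow(m, Rational(1, 2)))) (Function('Q')(m) = Add(9, Mul(-1, Pow(Add(m, m), Rational(1, 2)))) = Add(9, Mul(-1, Pow(Mul(2, m), Rational(1, 2)))) = Add(9, Mul(-1, Mul(Pow(2, Rational(1, 2)), Pow(m, Rational(1, 2))))) = Add(9, Mul(-1, Pow(2, Rational(1, 2)), Pow(m, Rational(1, 2)))))
Add(Mul(Function('Q')(-251), Pow(-258490, -1)), Mul(Function('S')(378, -517), Pow(Function('Z')(354), -1))) = Add(Mul(Add(9, Mul(-1, Pow(2, Rational(1, 2)), Pow(-251, Rational(1, 2)))), Pow(-258490, -1)), Mul(617, Pow(Rational(-1, 15), -1))) = Add(Mul(Add(9, Mul(-1, Pow(2, Rational(1, 2)), Mul(I, Pow(251, Rational(1, 2))))), Rational(-1, 258490)), Mul(617, -15)) = Add(Mul(Add(9, Mul(-1, I, Pow(502, Rational(1, 2)))), Rational(-1, 258490)), -9255) = Add(Add(Rational(-9, 258490), Mul(Rational(1, 258490), I, Pow(502, Rational(1, 2)))), -9255) = Add(Rational(-2392324959, 258490), Mul(Rational(1, 258490), I, Pow(502, Rational(1, 2))))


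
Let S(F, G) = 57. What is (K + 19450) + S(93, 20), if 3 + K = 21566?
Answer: 41070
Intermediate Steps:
K = 21563 (K = -3 + 21566 = 21563)
(K + 19450) + S(93, 20) = (21563 + 19450) + 57 = 41013 + 57 = 41070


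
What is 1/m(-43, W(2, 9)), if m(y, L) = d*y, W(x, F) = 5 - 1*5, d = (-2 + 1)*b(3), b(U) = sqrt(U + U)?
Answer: sqrt(6)/258 ≈ 0.0094941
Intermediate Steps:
b(U) = sqrt(2)*sqrt(U) (b(U) = sqrt(2*U) = sqrt(2)*sqrt(U))
d = -sqrt(6) (d = (-2 + 1)*(sqrt(2)*sqrt(3)) = -sqrt(6) ≈ -2.4495)
W(x, F) = 0 (W(x, F) = 5 - 5 = 0)
m(y, L) = -y*sqrt(6) (m(y, L) = (-sqrt(6))*y = -y*sqrt(6))
1/m(-43, W(2, 9)) = 1/(-1*(-43)*sqrt(6)) = 1/(43*sqrt(6)) = sqrt(6)/258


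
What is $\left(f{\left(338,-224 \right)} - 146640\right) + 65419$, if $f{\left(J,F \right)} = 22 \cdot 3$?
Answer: $-81155$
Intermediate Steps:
$f{\left(J,F \right)} = 66$
$\left(f{\left(338,-224 \right)} - 146640\right) + 65419 = \left(66 - 146640\right) + 65419 = -146574 + 65419 = -81155$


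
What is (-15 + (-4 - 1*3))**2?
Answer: 484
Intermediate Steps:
(-15 + (-4 - 1*3))**2 = (-15 + (-4 - 3))**2 = (-15 - 7)**2 = (-22)**2 = 484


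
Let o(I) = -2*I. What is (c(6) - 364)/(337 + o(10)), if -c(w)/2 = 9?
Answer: -382/317 ≈ -1.2050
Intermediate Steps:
c(w) = -18 (c(w) = -2*9 = -18)
(c(6) - 364)/(337 + o(10)) = (-18 - 364)/(337 - 2*10) = -382/(337 - 20) = -382/317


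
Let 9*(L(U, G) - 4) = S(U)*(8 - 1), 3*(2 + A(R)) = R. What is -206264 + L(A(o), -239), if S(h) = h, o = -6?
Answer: -1856368/9 ≈ -2.0626e+5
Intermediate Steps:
A(R) = -2 + R/3
L(U, G) = 4 + 7*U/9 (L(U, G) = 4 + (U*(8 - 1))/9 = 4 + (U*7)/9 = 4 + (7*U)/9 = 4 + 7*U/9)
-206264 + L(A(o), -239) = -206264 + (4 + 7*(-2 + (⅓)*(-6))/9) = -206264 + (4 + 7*(-2 - 2)/9) = -206264 + (4 + (7/9)*(-4)) = -206264 + (4 - 28/9) = -206264 + 8/9 = -1856368/9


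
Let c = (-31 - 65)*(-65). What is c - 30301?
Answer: -24061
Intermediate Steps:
c = 6240 (c = -96*(-65) = 6240)
c - 30301 = 6240 - 30301 = -24061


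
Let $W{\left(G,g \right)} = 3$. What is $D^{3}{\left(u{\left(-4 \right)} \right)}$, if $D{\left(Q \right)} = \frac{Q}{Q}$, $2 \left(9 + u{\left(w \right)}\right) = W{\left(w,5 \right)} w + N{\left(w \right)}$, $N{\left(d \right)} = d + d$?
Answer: $1$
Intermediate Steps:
$N{\left(d \right)} = 2 d$
$u{\left(w \right)} = -9 + \frac{5 w}{2}$ ($u{\left(w \right)} = -9 + \frac{3 w + 2 w}{2} = -9 + \frac{5 w}{2}$)
$D{\left(Q \right)} = 1$
$D^{3}{\left(u{\left(-4 \right)} \right)} = 1^{3} = 1$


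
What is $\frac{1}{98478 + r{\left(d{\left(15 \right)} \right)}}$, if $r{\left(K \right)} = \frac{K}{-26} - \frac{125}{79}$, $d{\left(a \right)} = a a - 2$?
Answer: $\frac{2054}{202252945} \approx 1.0156 \cdot 10^{-5}$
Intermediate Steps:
$d{\left(a \right)} = -2 + a^{2}$ ($d{\left(a \right)} = a^{2} - 2 = -2 + a^{2}$)
$r{\left(K \right)} = - \frac{125}{79} - \frac{K}{26}$ ($r{\left(K \right)} = K \left(- \frac{1}{26}\right) - \frac{125}{79} = - \frac{K}{26} - \frac{125}{79} = - \frac{125}{79} - \frac{K}{26}$)
$\frac{1}{98478 + r{\left(d{\left(15 \right)} \right)}} = \frac{1}{98478 - \left(\frac{125}{79} + \frac{-2 + 15^{2}}{26}\right)} = \frac{1}{98478 - \left(\frac{125}{79} + \frac{-2 + 225}{26}\right)} = \frac{1}{98478 - \frac{20867}{2054}} = \frac{1}{\frac{202252945}{2054}} = \frac{2054}{202252945}$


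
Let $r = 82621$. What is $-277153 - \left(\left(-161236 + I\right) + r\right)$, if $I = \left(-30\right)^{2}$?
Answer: $-199438$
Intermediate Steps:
$I = 900$
$-277153 - \left(\left(-161236 + I\right) + r\right) = -277153 - \left(\left(-161236 + 900\right) + 82621\right) = -277153 - \left(-160336 + 82621\right) = -277153 - -77715 = -277153 + 77715 = -199438$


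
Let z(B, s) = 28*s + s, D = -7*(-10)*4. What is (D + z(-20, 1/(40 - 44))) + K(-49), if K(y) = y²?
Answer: 10695/4 ≈ 2673.8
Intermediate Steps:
D = 280 (D = 70*4 = 280)
z(B, s) = 29*s
(D + z(-20, 1/(40 - 44))) + K(-49) = (280 + 29/(40 - 44)) + (-49)² = (280 + 29/(-4)) + 2401 = (280 + 29*(-¼)) + 2401 = (280 - 29/4) + 2401 = 1091/4 + 2401 = 10695/4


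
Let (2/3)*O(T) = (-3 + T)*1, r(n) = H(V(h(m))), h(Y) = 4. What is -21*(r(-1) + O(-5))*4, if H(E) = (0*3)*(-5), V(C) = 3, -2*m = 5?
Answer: 1008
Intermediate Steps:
m = -5/2 (m = -½*5 = -5/2 ≈ -2.5000)
H(E) = 0 (H(E) = 0*(-5) = 0)
r(n) = 0
O(T) = -9/2 + 3*T/2 (O(T) = 3*((-3 + T)*1)/2 = 3*(-3 + T)/2 = -9/2 + 3*T/2)
-21*(r(-1) + O(-5))*4 = -21*(0 + (-9/2 + (3/2)*(-5)))*4 = -21*(0 + (-9/2 - 15/2))*4 = -21*(0 - 12)*4 = -(-252)*4 = -21*(-48) = 1008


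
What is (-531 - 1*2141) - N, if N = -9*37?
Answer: -2339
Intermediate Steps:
N = -333
(-531 - 1*2141) - N = (-531 - 1*2141) - 1*(-333) = (-531 - 2141) + 333 = -2672 + 333 = -2339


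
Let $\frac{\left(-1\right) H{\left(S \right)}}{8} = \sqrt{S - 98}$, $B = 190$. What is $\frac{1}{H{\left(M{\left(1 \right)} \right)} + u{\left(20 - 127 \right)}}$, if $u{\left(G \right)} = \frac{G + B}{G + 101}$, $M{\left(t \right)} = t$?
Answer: $- \frac{498}{230377} + \frac{288 i \sqrt{97}}{230377} \approx -0.0021617 + 0.012312 i$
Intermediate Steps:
$H{\left(S \right)} = - 8 \sqrt{-98 + S}$ ($H{\left(S \right)} = - 8 \sqrt{S - 98} = - 8 \sqrt{-98 + S}$)
$u{\left(G \right)} = \frac{190 + G}{101 + G}$ ($u{\left(G \right)} = \frac{G + 190}{G + 101} = \frac{190 + G}{101 + G}$)
$\frac{1}{H{\left(M{\left(1 \right)} \right)} + u{\left(20 - 127 \right)}} = \frac{1}{- 8 \sqrt{-98 + 1} + \frac{190 + \left(20 - 127\right)}{101 + \left(20 - 127\right)}} = \frac{1}{- 8 \sqrt{-97} + \frac{190 - 107}{101 - 107}} = \frac{1}{- 8 i \sqrt{97} + \frac{1}{-6} \cdot 83} = \frac{1}{- 8 i \sqrt{97} - \frac{83}{6}} = \frac{1}{- \frac{83}{6} - 8 i \sqrt{97}}$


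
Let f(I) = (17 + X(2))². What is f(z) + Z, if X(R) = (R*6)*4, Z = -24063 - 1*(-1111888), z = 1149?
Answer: 1092050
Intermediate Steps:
Z = 1087825 (Z = -24063 + 1111888 = 1087825)
X(R) = 24*R (X(R) = (6*R)*4 = 24*R)
f(I) = 4225 (f(I) = (17 + 24*2)² = (17 + 48)² = 65² = 4225)
f(z) + Z = 4225 + 1087825 = 1092050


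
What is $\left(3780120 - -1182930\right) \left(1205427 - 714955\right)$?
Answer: $2434237059600$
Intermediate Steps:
$\left(3780120 - -1182930\right) \left(1205427 - 714955\right) = \left(3780120 + 1182930\right) 490472 = 4963050 \cdot 490472 = 2434237059600$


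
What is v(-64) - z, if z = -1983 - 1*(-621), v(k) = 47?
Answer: 1409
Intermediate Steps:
z = -1362 (z = -1983 + 621 = -1362)
v(-64) - z = 47 - 1*(-1362) = 47 + 1362 = 1409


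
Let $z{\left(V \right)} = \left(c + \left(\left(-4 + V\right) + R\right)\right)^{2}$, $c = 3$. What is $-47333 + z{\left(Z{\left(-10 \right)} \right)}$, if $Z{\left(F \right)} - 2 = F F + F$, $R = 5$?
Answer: $-38117$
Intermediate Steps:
$Z{\left(F \right)} = 2 + F + F^{2}$ ($Z{\left(F \right)} = 2 + \left(F F + F\right) = 2 + \left(F^{2} + F\right) = 2 + \left(F + F^{2}\right) = 2 + F + F^{2}$)
$z{\left(V \right)} = \left(4 + V\right)^{2}$ ($z{\left(V \right)} = \left(3 + \left(\left(-4 + V\right) + 5\right)\right)^{2} = \left(3 + \left(1 + V\right)\right)^{2} = \left(4 + V\right)^{2}$)
$-47333 + z{\left(Z{\left(-10 \right)} \right)} = -47333 + \left(4 + \left(2 - 10 + \left(-10\right)^{2}\right)\right)^{2} = -47333 + \left(4 + \left(2 - 10 + 100\right)\right)^{2} = -47333 + \left(4 + 92\right)^{2} = -47333 + 96^{2} = -47333 + 9216 = -38117$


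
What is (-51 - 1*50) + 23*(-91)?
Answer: -2194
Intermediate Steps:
(-51 - 1*50) + 23*(-91) = (-51 - 50) - 2093 = -101 - 2093 = -2194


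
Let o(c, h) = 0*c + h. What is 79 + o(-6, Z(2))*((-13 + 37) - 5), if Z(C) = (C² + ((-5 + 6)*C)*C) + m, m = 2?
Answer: 269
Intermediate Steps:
Z(C) = 2 + 2*C² (Z(C) = (C² + ((-5 + 6)*C)*C) + 2 = (C² + (1*C)*C) + 2 = (C² + C*C) + 2 = (C² + C²) + 2 = 2*C² + 2 = 2 + 2*C²)
o(c, h) = h (o(c, h) = 0 + h = h)
79 + o(-6, Z(2))*((-13 + 37) - 5) = 79 + (2 + 2*2²)*((-13 + 37) - 5) = 79 + (2 + 2*4)*(24 - 5) = 79 + (2 + 8)*19 = 79 + 10*19 = 79 + 190 = 269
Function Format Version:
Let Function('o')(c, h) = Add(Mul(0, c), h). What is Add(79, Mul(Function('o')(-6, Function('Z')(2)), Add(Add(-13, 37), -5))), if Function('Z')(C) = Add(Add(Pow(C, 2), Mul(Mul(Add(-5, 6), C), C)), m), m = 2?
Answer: 269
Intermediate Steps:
Function('Z')(C) = Add(2, Mul(2, Pow(C, 2))) (Function('Z')(C) = Add(Add(Pow(C, 2), Mul(Mul(Add(-5, 6), C), C)), 2) = Add(Add(Pow(C, 2), Mul(Mul(1, C), C)), 2) = Add(Add(Pow(C, 2), Mul(C, C)), 2) = Add(Add(Pow(C, 2), Pow(C, 2)), 2) = Add(Mul(2, Pow(C, 2)), 2) = Add(2, Mul(2, Pow(C, 2))))
Function('o')(c, h) = h (Function('o')(c, h) = Add(0, h) = h)
Add(79, Mul(Function('o')(-6, Function('Z')(2)), Add(Add(-13, 37), -5))) = Add(79, Mul(Add(2, Mul(2, Pow(2, 2))), Add(Add(-13, 37), -5))) = Add(79, Mul(Add(2, Mul(2, 4)), Add(24, -5))) = Add(79, Mul(Add(2, 8), 19)) = Add(79, Mul(10, 19)) = Add(79, 190) = 269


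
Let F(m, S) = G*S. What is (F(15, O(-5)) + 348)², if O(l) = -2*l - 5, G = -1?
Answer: 117649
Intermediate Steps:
O(l) = -5 - 2*l
F(m, S) = -S
(F(15, O(-5)) + 348)² = (-(-5 - 2*(-5)) + 348)² = (-(-5 + 10) + 348)² = (-1*5 + 348)² = (-5 + 348)² = 343² = 117649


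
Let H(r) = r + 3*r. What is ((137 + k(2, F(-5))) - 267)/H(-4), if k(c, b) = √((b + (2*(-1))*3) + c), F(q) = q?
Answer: 65/8 - 3*I/16 ≈ 8.125 - 0.1875*I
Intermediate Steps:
k(c, b) = √(-6 + b + c) (k(c, b) = √((b - 2*3) + c) = √((b - 6) + c) = √((-6 + b) + c) = √(-6 + b + c))
H(r) = 4*r
((137 + k(2, F(-5))) - 267)/H(-4) = ((137 + √(-6 - 5 + 2)) - 267)/((4*(-4))) = ((137 + √(-9)) - 267)/(-16) = ((137 + 3*I) - 267)*(-1/16) = (-130 + 3*I)*(-1/16) = 65/8 - 3*I/16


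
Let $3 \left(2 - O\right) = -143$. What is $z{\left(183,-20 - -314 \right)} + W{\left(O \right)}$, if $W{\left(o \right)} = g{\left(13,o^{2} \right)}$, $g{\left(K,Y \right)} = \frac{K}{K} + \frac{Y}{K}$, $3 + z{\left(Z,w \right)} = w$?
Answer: $\frac{56365}{117} \approx 481.75$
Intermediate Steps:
$z{\left(Z,w \right)} = -3 + w$
$O = \frac{149}{3}$ ($O = 2 - - \frac{143}{3} = 2 + \frac{143}{3} = \frac{149}{3} \approx 49.667$)
$g{\left(K,Y \right)} = 1 + \frac{Y}{K}$
$W{\left(o \right)} = 1 + \frac{o^{2}}{13}$ ($W{\left(o \right)} = \frac{13 + o^{2}}{13} = 1 + \frac{o^{2}}{13}$)
$z{\left(183,-20 - -314 \right)} + W{\left(O \right)} = \left(-3 - -294\right) + \left(1 + \frac{\left(\frac{149}{3}\right)^{2}}{13}\right) = \left(-3 + \left(-20 + 314\right)\right) + \left(1 + \frac{1}{13} \cdot \frac{22201}{9}\right) = \left(-3 + 294\right) + \left(1 + \frac{22201}{117}\right) = 291 + \frac{22318}{117} = \frac{56365}{117}$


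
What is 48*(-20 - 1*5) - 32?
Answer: -1232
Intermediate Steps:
48*(-20 - 1*5) - 32 = 48*(-20 - 5) - 32 = 48*(-25) - 32 = -1200 - 32 = -1232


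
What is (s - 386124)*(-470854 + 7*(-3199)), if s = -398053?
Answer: 386792952719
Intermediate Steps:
(s - 386124)*(-470854 + 7*(-3199)) = (-398053 - 386124)*(-470854 + 7*(-3199)) = -784177*(-470854 - 22393) = -784177*(-493247) = 386792952719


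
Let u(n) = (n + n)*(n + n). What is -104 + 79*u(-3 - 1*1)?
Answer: 4952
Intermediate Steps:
u(n) = 4*n² (u(n) = (2*n)*(2*n) = 4*n²)
-104 + 79*u(-3 - 1*1) = -104 + 79*(4*(-3 - 1*1)²) = -104 + 79*(4*(-3 - 1)²) = -104 + 79*(4*(-4)²) = -104 + 79*(4*16) = -104 + 79*64 = -104 + 5056 = 4952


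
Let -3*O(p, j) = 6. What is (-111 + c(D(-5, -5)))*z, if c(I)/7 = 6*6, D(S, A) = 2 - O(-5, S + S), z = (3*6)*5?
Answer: 12690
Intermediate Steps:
z = 90 (z = 18*5 = 90)
O(p, j) = -2 (O(p, j) = -⅓*6 = -2)
D(S, A) = 4 (D(S, A) = 2 - 1*(-2) = 2 + 2 = 4)
c(I) = 252 (c(I) = 7*(6*6) = 7*36 = 252)
(-111 + c(D(-5, -5)))*z = (-111 + 252)*90 = 141*90 = 12690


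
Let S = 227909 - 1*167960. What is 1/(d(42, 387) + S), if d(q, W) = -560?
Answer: 1/59389 ≈ 1.6838e-5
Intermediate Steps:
S = 59949 (S = 227909 - 167960 = 59949)
1/(d(42, 387) + S) = 1/(-560 + 59949) = 1/59389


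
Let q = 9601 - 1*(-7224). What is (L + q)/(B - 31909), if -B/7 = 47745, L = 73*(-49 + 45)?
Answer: -1503/33284 ≈ -0.045157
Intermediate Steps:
L = -292 (L = 73*(-4) = -292)
B = -334215 (B = -7*47745 = -334215)
q = 16825 (q = 9601 + 7224 = 16825)
(L + q)/(B - 31909) = (-292 + 16825)/(-334215 - 31909) = 16533/(-366124) = 16533*(-1/366124) = -1503/33284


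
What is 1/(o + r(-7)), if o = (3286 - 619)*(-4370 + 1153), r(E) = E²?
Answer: -1/8579690 ≈ -1.1655e-7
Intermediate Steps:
o = -8579739 (o = 2667*(-3217) = -8579739)
1/(o + r(-7)) = 1/(-8579739 + (-7)²) = 1/(-8579739 + 49) = 1/(-8579690) = -1/8579690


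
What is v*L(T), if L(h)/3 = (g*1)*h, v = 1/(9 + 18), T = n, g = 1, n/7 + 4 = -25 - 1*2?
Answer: -217/9 ≈ -24.111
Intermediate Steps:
n = -217 (n = -28 + 7*(-25 - 1*2) = -28 + 7*(-25 - 2) = -28 + 7*(-27) = -28 - 189 = -217)
T = -217
v = 1/27 ≈ 0.037037
L(h) = 3*h (L(h) = 3*((1*1)*h) = 3*(1*h) = 3*h)
v*L(T) = (3*(-217))/27 = (1/27)*(-651) = -217/9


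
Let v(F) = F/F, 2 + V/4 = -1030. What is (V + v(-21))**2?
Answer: 17032129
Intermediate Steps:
V = -4128 (V = -8 + 4*(-1030) = -8 - 4120 = -4128)
v(F) = 1
(V + v(-21))**2 = (-4128 + 1)**2 = (-4127)**2 = 17032129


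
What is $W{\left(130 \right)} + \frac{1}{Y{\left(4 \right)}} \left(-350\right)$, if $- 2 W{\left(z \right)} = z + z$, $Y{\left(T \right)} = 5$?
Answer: $-200$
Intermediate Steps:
$W{\left(z \right)} = - z$ ($W{\left(z \right)} = - \frac{z + z}{2} = - \frac{2 z}{2} = - z$)
$W{\left(130 \right)} + \frac{1}{Y{\left(4 \right)}} \left(-350\right) = \left(-1\right) 130 + \frac{1}{5} \left(-350\right) = -130 + \frac{1}{5} \left(-350\right) = -130 - 70 = -200$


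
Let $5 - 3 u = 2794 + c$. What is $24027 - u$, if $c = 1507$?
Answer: $25459$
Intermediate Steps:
$u = -1432$ ($u = \frac{5}{3} - \frac{2794 + 1507}{3} = \frac{5}{3} - \frac{4301}{3} = -1432$)
$24027 - u = 24027 - -1432 = 24027 + 1432 = 25459$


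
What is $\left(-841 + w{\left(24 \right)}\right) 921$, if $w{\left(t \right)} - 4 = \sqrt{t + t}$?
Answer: $-770877 + 3684 \sqrt{3} \approx -7.645 \cdot 10^{5}$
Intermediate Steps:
$w{\left(t \right)} = 4 + \sqrt{2} \sqrt{t}$ ($w{\left(t \right)} = 4 + \sqrt{t + t} = 4 + \sqrt{2 t} = 4 + \sqrt{2} \sqrt{t}$)
$\left(-841 + w{\left(24 \right)}\right) 921 = \left(-841 + \left(4 + \sqrt{2} \sqrt{24}\right)\right) 921 = \left(-841 + \left(4 + \sqrt{2} \cdot 2 \sqrt{6}\right)\right) 921 = \left(-841 + \left(4 + 4 \sqrt{3}\right)\right) 921 = \left(-837 + 4 \sqrt{3}\right) 921 = -770877 + 3684 \sqrt{3}$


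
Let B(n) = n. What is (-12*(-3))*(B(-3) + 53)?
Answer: 1800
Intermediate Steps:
(-12*(-3))*(B(-3) + 53) = (-12*(-3))*(-3 + 53) = 36*50 = 1800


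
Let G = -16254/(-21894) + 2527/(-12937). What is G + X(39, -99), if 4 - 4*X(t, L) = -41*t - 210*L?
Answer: -905659575891/188828452 ≈ -4796.2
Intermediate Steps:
X(t, L) = 1 + 41*t/4 + 105*L/2 (X(t, L) = 1 - (-41*t - 210*L)/4 = 1 - (-210*L - 41*t)/4 = 1 + (41*t/4 + 105*L/2) = 1 + 41*t/4 + 105*L/2)
G = 25825310/47207113 (G = -16254*(-1/21894) + 2527*(-1/12937) = 2709/3649 - 2527/12937 = 25825310/47207113 ≈ 0.54706)
G + X(39, -99) = 25825310/47207113 + (1 + (41/4)*39 + (105/2)*(-99)) = 25825310/47207113 + (1 + 1599/4 - 10395/2) = 25825310/47207113 - 19187/4 = -905659575891/188828452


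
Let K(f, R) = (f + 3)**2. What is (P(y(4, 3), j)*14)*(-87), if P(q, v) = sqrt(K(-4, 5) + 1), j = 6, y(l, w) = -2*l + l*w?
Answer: -1218*sqrt(2) ≈ -1722.5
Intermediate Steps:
K(f, R) = (3 + f)**2
P(q, v) = sqrt(2) (P(q, v) = sqrt((3 - 4)**2 + 1) = sqrt((-1)**2 + 1) = sqrt(1 + 1) = sqrt(2))
(P(y(4, 3), j)*14)*(-87) = (sqrt(2)*14)*(-87) = (14*sqrt(2))*(-87) = -1218*sqrt(2)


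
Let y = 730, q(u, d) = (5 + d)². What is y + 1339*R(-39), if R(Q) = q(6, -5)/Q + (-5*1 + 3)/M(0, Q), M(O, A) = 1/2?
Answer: -4626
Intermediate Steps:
M(O, A) = ½ (M(O, A) = 1*(½) = ½)
R(Q) = -4 (R(Q) = (5 - 5)²/Q + (-5*1 + 3)/(½) = 0²/Q + (-5 + 3)*2 = 0/Q - 2*2 = 0 - 4 = -4)
y + 1339*R(-39) = 730 + 1339*(-4) = 730 - 5356 = -4626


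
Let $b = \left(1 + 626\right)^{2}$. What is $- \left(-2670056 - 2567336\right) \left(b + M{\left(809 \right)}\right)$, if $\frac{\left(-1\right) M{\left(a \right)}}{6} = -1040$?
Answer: $2091652005648$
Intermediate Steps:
$b = 393129$ ($b = 627^{2} = 393129$)
$M{\left(a \right)} = 6240$ ($M{\left(a \right)} = \left(-6\right) \left(-1040\right) = 6240$)
$- \left(-2670056 - 2567336\right) \left(b + M{\left(809 \right)}\right) = - \left(-2670056 - 2567336\right) \left(393129 + 6240\right) = - \left(-5237392\right) 399369 = \left(-1\right) \left(-2091652005648\right) = 2091652005648$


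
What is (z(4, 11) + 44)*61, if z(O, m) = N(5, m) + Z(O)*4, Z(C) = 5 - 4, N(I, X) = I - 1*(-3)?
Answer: 3416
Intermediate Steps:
N(I, X) = 3 + I (N(I, X) = I + 3 = 3 + I)
Z(C) = 1
z(O, m) = 12 (z(O, m) = (3 + 5) + 1*4 = 8 + 4 = 12)
(z(4, 11) + 44)*61 = (12 + 44)*61 = 56*61 = 3416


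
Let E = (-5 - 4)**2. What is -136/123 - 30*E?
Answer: -299026/123 ≈ -2431.1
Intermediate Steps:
E = 81 (E = (-9)**2 = 81)
-136/123 - 30*E = -136/123 - 30*81 = -136*1/123 - 2430 = -136/123 - 2430 = -299026/123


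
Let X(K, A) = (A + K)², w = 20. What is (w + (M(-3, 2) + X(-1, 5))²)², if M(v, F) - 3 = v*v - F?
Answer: 484416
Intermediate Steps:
M(v, F) = 3 + v² - F (M(v, F) = 3 + (v*v - F) = 3 + (v² - F) = 3 + v² - F)
(w + (M(-3, 2) + X(-1, 5))²)² = (20 + ((3 + (-3)² - 1*2) + (5 - 1)²)²)² = (20 + ((3 + 9 - 2) + 4²)²)² = (20 + (10 + 16)²)² = (20 + 26²)² = (20 + 676)² = 696² = 484416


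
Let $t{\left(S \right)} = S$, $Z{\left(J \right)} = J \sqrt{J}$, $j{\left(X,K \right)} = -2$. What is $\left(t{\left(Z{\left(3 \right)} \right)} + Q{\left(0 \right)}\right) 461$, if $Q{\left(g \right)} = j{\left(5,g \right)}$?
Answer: $-922 + 1383 \sqrt{3} \approx 1473.4$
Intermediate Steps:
$Q{\left(g \right)} = -2$
$Z{\left(J \right)} = J^{\frac{3}{2}}$
$\left(t{\left(Z{\left(3 \right)} \right)} + Q{\left(0 \right)}\right) 461 = \left(3^{\frac{3}{2}} - 2\right) 461 = \left(3 \sqrt{3} - 2\right) 461 = \left(-2 + 3 \sqrt{3}\right) 461 = -922 + 1383 \sqrt{3}$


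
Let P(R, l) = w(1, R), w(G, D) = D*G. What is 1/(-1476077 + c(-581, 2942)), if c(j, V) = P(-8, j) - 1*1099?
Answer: -1/1477184 ≈ -6.7696e-7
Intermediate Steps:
P(R, l) = R (P(R, l) = R*1 = R)
c(j, V) = -1107 (c(j, V) = -8 - 1*1099 = -8 - 1099 = -1107)
1/(-1476077 + c(-581, 2942)) = 1/(-1476077 - 1107) = 1/(-1477184) = -1/1477184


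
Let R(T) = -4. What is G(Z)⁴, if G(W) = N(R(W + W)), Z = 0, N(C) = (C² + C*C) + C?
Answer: 614656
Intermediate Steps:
N(C) = C + 2*C² (N(C) = (C² + C²) + C = 2*C² + C = C + 2*C²)
G(W) = 28 (G(W) = -4*(1 + 2*(-4)) = -4*(1 - 8) = -4*(-7) = 28)
G(Z)⁴ = 28⁴ = 614656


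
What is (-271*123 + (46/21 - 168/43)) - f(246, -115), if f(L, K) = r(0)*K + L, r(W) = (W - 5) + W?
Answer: -30842612/903 ≈ -34156.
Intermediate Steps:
r(W) = -5 + 2*W (r(W) = (-5 + W) + W = -5 + 2*W)
f(L, K) = L - 5*K (f(L, K) = (-5 + 2*0)*K + L = (-5 + 0)*K + L = -5*K + L = L - 5*K)
(-271*123 + (46/21 - 168/43)) - f(246, -115) = (-271*123 + (46/21 - 168/43)) - (246 - 5*(-115)) = (-33333 + (46*(1/21) - 168*1/43)) - (246 + 575) = (-33333 + (46/21 - 168/43)) - 1*821 = (-33333 - 1550/903) - 821 = -30101249/903 - 821 = -30842612/903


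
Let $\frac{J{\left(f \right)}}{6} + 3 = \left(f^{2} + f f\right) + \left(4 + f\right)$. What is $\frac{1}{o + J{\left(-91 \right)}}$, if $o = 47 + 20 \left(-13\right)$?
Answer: $\frac{1}{98619} \approx 1.014 \cdot 10^{-5}$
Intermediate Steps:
$o = -213$ ($o = 47 - 260 = -213$)
$J{\left(f \right)} = 6 + 6 f + 12 f^{2}$ ($J{\left(f \right)} = -18 + 6 \left(\left(f^{2} + f f\right) + \left(4 + f\right)\right) = -18 + 6 \left(\left(f^{2} + f^{2}\right) + \left(4 + f\right)\right) = -18 + 6 \left(2 f^{2} + \left(4 + f\right)\right) = -18 + 6 \left(4 + f + 2 f^{2}\right) = -18 + \left(24 + 6 f + 12 f^{2}\right) = 6 + 6 f + 12 f^{2}$)
$\frac{1}{o + J{\left(-91 \right)}} = \frac{1}{-213 + \left(6 + 6 \left(-91\right) + 12 \left(-91\right)^{2}\right)} = \frac{1}{-213 + \left(6 - 546 + 12 \cdot 8281\right)} = \frac{1}{-213 + \left(6 - 546 + 99372\right)} = \frac{1}{-213 + 98832} = \frac{1}{98619}$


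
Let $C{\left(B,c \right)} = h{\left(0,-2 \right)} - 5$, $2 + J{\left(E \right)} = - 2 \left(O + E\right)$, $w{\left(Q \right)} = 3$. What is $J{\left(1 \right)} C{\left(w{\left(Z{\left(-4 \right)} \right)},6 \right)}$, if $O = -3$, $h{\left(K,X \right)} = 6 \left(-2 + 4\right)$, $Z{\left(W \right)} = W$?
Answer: $14$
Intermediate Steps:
$h{\left(K,X \right)} = 12$ ($h{\left(K,X \right)} = 6 \cdot 2 = 12$)
$J{\left(E \right)} = 4 - 2 E$ ($J{\left(E \right)} = -2 - 2 \left(-3 + E\right) = -2 - \left(-6 + 2 E\right) = 4 - 2 E$)
$C{\left(B,c \right)} = 7$ ($C{\left(B,c \right)} = 12 - 5 = 7$)
$J{\left(1 \right)} C{\left(w{\left(Z{\left(-4 \right)} \right)},6 \right)} = \left(4 - 2\right) 7 = 2 \cdot 7 = 14$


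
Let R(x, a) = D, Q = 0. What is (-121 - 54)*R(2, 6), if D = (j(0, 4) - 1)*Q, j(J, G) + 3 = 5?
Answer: 0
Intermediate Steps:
j(J, G) = 2 (j(J, G) = -3 + 5 = 2)
D = 0 (D = (2 - 1)*0 = 1*0 = 0)
R(x, a) = 0
(-121 - 54)*R(2, 6) = (-121 - 54)*0 = -175*0 = 0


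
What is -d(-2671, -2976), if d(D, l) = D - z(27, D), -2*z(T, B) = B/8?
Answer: 45407/16 ≈ 2837.9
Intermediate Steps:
z(T, B) = -B/16 (z(T, B) = -B/(2*8) = -B/16)
d(D, l) = 17*D/16 (d(D, l) = D - (-1)*D/16 = D + D/16 = 17*D/16)
-d(-2671, -2976) = -17*(-2671)/16 = -1*(-45407/16) = 45407/16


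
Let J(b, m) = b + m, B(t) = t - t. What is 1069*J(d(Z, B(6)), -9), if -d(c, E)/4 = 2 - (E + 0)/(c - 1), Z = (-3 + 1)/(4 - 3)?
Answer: -18173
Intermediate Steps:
B(t) = 0
Z = -2 (Z = -2/1 = -2*1 = -2)
d(c, E) = -8 + 4*E/(-1 + c) (d(c, E) = -4*(2 - (E + 0)/(c - 1)) = -4*(2 - E/(-1 + c)) = -8 + 4*E/(-1 + c))
1069*J(d(Z, B(6)), -9) = 1069*(4*(2 + 0 - 2*(-2))/(-1 - 2) - 9) = 1069*(4*(2 + 0 + 4)/(-3) - 9) = 1069*(4*(-⅓)*6 - 9) = 1069*(-8 - 9) = 1069*(-17) = -18173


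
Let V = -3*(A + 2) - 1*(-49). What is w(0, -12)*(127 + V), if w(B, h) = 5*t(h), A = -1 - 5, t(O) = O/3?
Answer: -3760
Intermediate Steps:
t(O) = O/3 (t(O) = O*(1/3) = O/3)
A = -6
w(B, h) = 5*h/3 (w(B, h) = 5*(h/3) = 5*h/3)
V = 61 (V = -3*(-6 + 2) - 1*(-49) = -3*(-4) + 49 = 12 + 49 = 61)
w(0, -12)*(127 + V) = ((5/3)*(-12))*(127 + 61) = -20*188 = -3760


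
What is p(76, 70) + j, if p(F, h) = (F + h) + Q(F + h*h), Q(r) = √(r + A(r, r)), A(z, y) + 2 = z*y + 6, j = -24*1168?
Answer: -27886 + 2*√6191389 ≈ -22910.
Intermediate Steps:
j = -28032
A(z, y) = 4 + y*z (A(z, y) = -2 + (z*y + 6) = -2 + (y*z + 6) = -2 + (6 + y*z) = 4 + y*z)
Q(r) = √(4 + r + r²) (Q(r) = √(r + (4 + r*r)) = √(r + (4 + r²)) = √(4 + r + r²))
p(F, h) = F + h + √(4 + F + h² + (F + h²)²) (p(F, h) = (F + h) + √(4 + (F + h*h) + (F + h*h)²) = (F + h) + √(4 + (F + h²) + (F + h²)²) = (F + h) + √(4 + F + h² + (F + h²)²) = F + h + √(4 + F + h² + (F + h²)²))
p(76, 70) + j = (76 + 70 + √(4 + 76 + 70² + (76 + 70²)²)) - 28032 = (76 + 70 + √(4 + 76 + 4900 + (76 + 4900)²)) - 28032 = (76 + 70 + √(4 + 76 + 4900 + 4976²)) - 28032 = (76 + 70 + √(4 + 76 + 4900 + 24760576)) - 28032 = (76 + 70 + √24765556) - 28032 = (76 + 70 + 2*√6191389) - 28032 = (146 + 2*√6191389) - 28032 = -27886 + 2*√6191389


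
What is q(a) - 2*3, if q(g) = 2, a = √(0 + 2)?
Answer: -4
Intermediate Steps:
a = √2 ≈ 1.4142
q(a) - 2*3 = 2 - 2*3 = 2 - 6 = -4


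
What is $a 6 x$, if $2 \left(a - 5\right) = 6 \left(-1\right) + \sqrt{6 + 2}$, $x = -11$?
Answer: $-132 - 66 \sqrt{2} \approx -225.34$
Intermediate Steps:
$a = 2 + \sqrt{2}$ ($a = 5 + \frac{6 \left(-1\right) + \sqrt{6 + 2}}{2} = 5 + \frac{-6 + \sqrt{8}}{2} = 5 + \frac{-6 + 2 \sqrt{2}}{2} = 5 - \left(3 - \sqrt{2}\right) = 2 + \sqrt{2} \approx 3.4142$)
$a 6 x = \left(2 + \sqrt{2}\right) 6 \left(-11\right) = \left(12 + 6 \sqrt{2}\right) \left(-11\right) = -132 - 66 \sqrt{2}$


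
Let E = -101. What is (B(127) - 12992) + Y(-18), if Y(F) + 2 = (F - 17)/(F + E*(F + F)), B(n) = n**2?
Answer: 11342395/3618 ≈ 3135.0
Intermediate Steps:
Y(F) = -2 - (-17 + F)/(201*F) (Y(F) = -2 + (F - 17)/(F - 101*(F + F)) = -2 + (-17 + F)/(F - 202*F) = -2 + (-17 + F)/((-201*F)) = -2 + (-17 + F)*(-1/(201*F)) = -2 - (-17 + F)/(201*F))
(B(127) - 12992) + Y(-18) = (127**2 - 12992) + (1/201)*(17 - 403*(-18))/(-18) = (16129 - 12992) + (1/201)*(-1/18)*(17 + 7254) = 3137 + (1/201)*(-1/18)*7271 = 3137 - 7271/3618 = 11342395/3618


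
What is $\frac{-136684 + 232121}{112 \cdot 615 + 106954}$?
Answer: $\frac{95437}{175834} \approx 0.54277$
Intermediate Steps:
$\frac{-136684 + 232121}{112 \cdot 615 + 106954} = \frac{95437}{68880 + 106954} = \frac{95437}{175834}$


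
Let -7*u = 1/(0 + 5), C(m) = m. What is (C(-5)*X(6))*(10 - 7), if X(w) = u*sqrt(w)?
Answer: 3*sqrt(6)/7 ≈ 1.0498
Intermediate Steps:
u = -1/35 (u = -1/(7*(0 + 5)) = -1/7/5 = -1/7*1/5 = -1/35 ≈ -0.028571)
X(w) = -sqrt(w)/35
(C(-5)*X(6))*(10 - 7) = (-(-1)*sqrt(6)/7)*(10 - 7) = (sqrt(6)/7)*3 = 3*sqrt(6)/7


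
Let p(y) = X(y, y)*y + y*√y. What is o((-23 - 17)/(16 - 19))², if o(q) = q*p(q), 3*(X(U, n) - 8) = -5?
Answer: 1231360000/729 + 194560000*√30/729 ≈ 3.1509e+6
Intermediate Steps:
X(U, n) = 19/3 (X(U, n) = 8 + (⅓)*(-5) = 8 - 5/3 = 19/3)
p(y) = y^(3/2) + 19*y/3 (p(y) = 19*y/3 + y*√y = 19*y/3 + y^(3/2) = y^(3/2) + 19*y/3)
o(q) = q*(q^(3/2) + 19*q/3)
o((-23 - 17)/(16 - 19))² = (((-23 - 17)/(16 - 19))^(5/2) + 19*((-23 - 17)/(16 - 19))²/3)² = ((-40/(-3))^(5/2) + 19*(-40/(-3))²/3)² = ((-40*(-⅓))^(5/2) + 19*(-40*(-⅓))²/3)² = ((40/3)^(5/2) + 19*(40/3)²/3)² = (3200*√30/27 + (19/3)*(1600/9))² = (3200*√30/27 + 30400/27)² = (30400/27 + 3200*√30/27)²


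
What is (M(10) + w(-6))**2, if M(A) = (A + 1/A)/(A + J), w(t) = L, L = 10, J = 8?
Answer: 3613801/32400 ≈ 111.54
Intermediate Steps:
w(t) = 10
M(A) = (A + 1/A)/(8 + A) (M(A) = (A + 1/A)/(A + 8) = (A + 1/A)/(8 + A))
(M(10) + w(-6))**2 = ((1 + 10**2)/(10*(8 + 10)) + 10)**2 = ((1/10)*(1 + 100)/18 + 10)**2 = ((1/10)*(1/18)*101 + 10)**2 = (101/180 + 10)**2 = (1901/180)**2 = 3613801/32400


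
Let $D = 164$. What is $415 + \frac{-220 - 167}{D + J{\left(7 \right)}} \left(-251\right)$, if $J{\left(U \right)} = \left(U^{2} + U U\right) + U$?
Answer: $\frac{208772}{269} \approx 776.1$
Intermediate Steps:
$J{\left(U \right)} = U + 2 U^{2}$ ($J{\left(U \right)} = \left(U^{2} + U^{2}\right) + U = 2 U^{2} + U = U + 2 U^{2}$)
$415 + \frac{-220 - 167}{D + J{\left(7 \right)}} \left(-251\right) = 415 + \frac{-220 - 167}{164 + 7 \left(1 + 2 \cdot 7\right)} \left(-251\right) = 415 + - \frac{387}{164 + 7 \left(1 + 14\right)} \left(-251\right) = 415 + - \frac{387}{164 + 7 \cdot 15} \left(-251\right) = 415 + - \frac{387}{164 + 105} \left(-251\right) = 415 + - \frac{387}{269} \left(-251\right) = 415 + \left(-387\right) \frac{1}{269} \left(-251\right) = 415 - - \frac{97137}{269} = 415 + \frac{97137}{269} = \frac{208772}{269}$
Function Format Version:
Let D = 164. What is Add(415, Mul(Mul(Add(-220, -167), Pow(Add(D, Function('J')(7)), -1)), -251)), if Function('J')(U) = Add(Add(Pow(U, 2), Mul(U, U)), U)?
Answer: Rational(208772, 269) ≈ 776.10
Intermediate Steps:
Function('J')(U) = Add(U, Mul(2, Pow(U, 2))) (Function('J')(U) = Add(Add(Pow(U, 2), Pow(U, 2)), U) = Add(Mul(2, Pow(U, 2)), U) = Add(U, Mul(2, Pow(U, 2))))
Add(415, Mul(Mul(Add(-220, -167), Pow(Add(D, Function('J')(7)), -1)), -251)) = Add(415, Mul(Mul(Add(-220, -167), Pow(Add(164, Mul(7, Add(1, Mul(2, 7)))), -1)), -251)) = Add(415, Mul(Mul(-387, Pow(Add(164, Mul(7, Add(1, 14))), -1)), -251)) = Add(415, Mul(Mul(-387, Pow(Add(164, Mul(7, 15)), -1)), -251)) = Add(415, Mul(Mul(-387, Pow(Add(164, 105), -1)), -251)) = Add(415, Mul(Mul(-387, Pow(269, -1)), -251)) = Add(415, Mul(Mul(-387, Rational(1, 269)), -251)) = Add(415, Mul(Rational(-387, 269), -251)) = Add(415, Rational(97137, 269)) = Rational(208772, 269)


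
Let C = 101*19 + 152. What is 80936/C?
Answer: 80936/2071 ≈ 39.081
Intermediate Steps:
C = 2071 (C = 1919 + 152 = 2071)
80936/C = 80936/2071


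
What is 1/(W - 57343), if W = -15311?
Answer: -1/72654 ≈ -1.3764e-5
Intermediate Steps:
1/(W - 57343) = 1/(-15311 - 57343) = 1/(-72654) = -1/72654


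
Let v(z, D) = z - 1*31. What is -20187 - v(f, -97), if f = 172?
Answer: -20328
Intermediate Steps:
v(z, D) = -31 + z (v(z, D) = z - 31 = -31 + z)
-20187 - v(f, -97) = -20187 - (-31 + 172) = -20187 - 1*141 = -20187 - 141 = -20328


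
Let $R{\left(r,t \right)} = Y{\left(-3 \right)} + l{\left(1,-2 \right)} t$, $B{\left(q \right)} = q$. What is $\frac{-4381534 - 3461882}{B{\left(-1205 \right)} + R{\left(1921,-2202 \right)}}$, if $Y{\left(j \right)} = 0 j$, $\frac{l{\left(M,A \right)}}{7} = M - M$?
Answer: $\frac{7843416}{1205} \approx 6509.1$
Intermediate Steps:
$l{\left(M,A \right)} = 0$ ($l{\left(M,A \right)} = 7 \left(M - M\right) = 7 \cdot 0 = 0$)
$Y{\left(j \right)} = 0$
$R{\left(r,t \right)} = 0$ ($R{\left(r,t \right)} = 0 + 0 t = 0 + 0 = 0$)
$\frac{-4381534 - 3461882}{B{\left(-1205 \right)} + R{\left(1921,-2202 \right)}} = \frac{-4381534 - 3461882}{-1205 + 0} = - \frac{7843416}{-1205} = \left(-7843416\right) \left(- \frac{1}{1205}\right) = \frac{7843416}{1205}$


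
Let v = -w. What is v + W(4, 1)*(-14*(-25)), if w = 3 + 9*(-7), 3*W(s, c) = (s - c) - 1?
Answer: 880/3 ≈ 293.33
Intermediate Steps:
W(s, c) = -1/3 - c/3 + s/3 (W(s, c) = ((s - c) - 1)/3 = (-1 + s - c)/3 = -1/3 - c/3 + s/3)
w = -60 (w = 3 - 63 = -60)
v = 60 (v = -1*(-60) = 60)
v + W(4, 1)*(-14*(-25)) = 60 + (-1/3 - 1/3*1 + (1/3)*4)*(-14*(-25)) = 60 + (-1/3 - 1/3 + 4/3)*350 = 60 + (2/3)*350 = 60 + 700/3 = 880/3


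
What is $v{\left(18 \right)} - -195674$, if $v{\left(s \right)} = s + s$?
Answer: $195710$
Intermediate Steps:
$v{\left(s \right)} = 2 s$
$v{\left(18 \right)} - -195674 = 2 \cdot 18 - -195674 = 36 + 195674 = 195710$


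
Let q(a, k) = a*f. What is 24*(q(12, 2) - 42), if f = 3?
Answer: -144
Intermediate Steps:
q(a, k) = 3*a (q(a, k) = a*3 = 3*a)
24*(q(12, 2) - 42) = 24*(3*12 - 42) = 24*(36 - 42) = 24*(-6) = -144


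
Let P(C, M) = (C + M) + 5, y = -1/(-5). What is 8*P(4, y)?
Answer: 368/5 ≈ 73.600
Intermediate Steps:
y = 1/5 (y = -1*(-1/5) = 1/5 ≈ 0.20000)
P(C, M) = 5 + C + M
8*P(4, y) = 8*(5 + 4 + 1/5) = 8*(46/5) = 368/5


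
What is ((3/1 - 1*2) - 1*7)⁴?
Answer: 1296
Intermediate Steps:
((3/1 - 1*2) - 1*7)⁴ = ((3*1 - 2) - 7)⁴ = ((3 - 2) - 7)⁴ = (1 - 7)⁴ = (-6)⁴ = 1296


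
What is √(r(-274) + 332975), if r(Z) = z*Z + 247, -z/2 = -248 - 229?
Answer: √71826 ≈ 268.00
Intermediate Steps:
z = 954 (z = -2*(-248 - 229) = -2*(-477) = 954)
r(Z) = 247 + 954*Z (r(Z) = 954*Z + 247 = 247 + 954*Z)
√(r(-274) + 332975) = √((247 + 954*(-274)) + 332975) = √((247 - 261396) + 332975) = √(-261149 + 332975) = √71826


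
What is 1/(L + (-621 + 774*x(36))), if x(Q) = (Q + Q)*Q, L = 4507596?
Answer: 1/6513183 ≈ 1.5353e-7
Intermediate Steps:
x(Q) = 2*Q² (x(Q) = (2*Q)*Q = 2*Q²)
1/(L + (-621 + 774*x(36))) = 1/(4507596 + (-621 + 774*(2*36²))) = 1/(4507596 + (-621 + 774*(2*1296))) = 1/(4507596 + (-621 + 774*2592)) = 1/(4507596 + (-621 + 2006208)) = 1/(4507596 + 2005587) = 1/6513183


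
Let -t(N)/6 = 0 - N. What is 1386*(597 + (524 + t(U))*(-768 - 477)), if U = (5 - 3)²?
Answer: -944784918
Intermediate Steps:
U = 4 (U = 2² = 4)
t(N) = 6*N (t(N) = -6*(0 - N) = -(-6)*N = 6*N)
1386*(597 + (524 + t(U))*(-768 - 477)) = 1386*(597 + (524 + 6*4)*(-768 - 477)) = 1386*(597 + (524 + 24)*(-1245)) = 1386*(597 + 548*(-1245)) = 1386*(597 - 682260) = 1386*(-681663) = -944784918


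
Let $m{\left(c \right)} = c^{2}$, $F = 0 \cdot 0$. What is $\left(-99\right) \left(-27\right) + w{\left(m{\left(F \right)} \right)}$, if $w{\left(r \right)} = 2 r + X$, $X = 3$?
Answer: $2676$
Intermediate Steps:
$F = 0$
$w{\left(r \right)} = 3 + 2 r$ ($w{\left(r \right)} = 2 r + 3 = 3 + 2 r$)
$\left(-99\right) \left(-27\right) + w{\left(m{\left(F \right)} \right)} = \left(-99\right) \left(-27\right) + \left(3 + 2 \cdot 0^{2}\right) = 2673 + \left(3 + 2 \cdot 0\right) = 2673 + \left(3 + 0\right) = 2673 + 3 = 2676$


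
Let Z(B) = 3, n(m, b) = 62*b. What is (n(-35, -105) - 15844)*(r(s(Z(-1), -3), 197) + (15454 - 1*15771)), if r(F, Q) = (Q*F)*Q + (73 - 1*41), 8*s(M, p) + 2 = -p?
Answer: -408284633/4 ≈ -1.0207e+8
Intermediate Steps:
s(M, p) = -¼ - p/8 (s(M, p) = -¼ + (-p)/8 = -¼ - p/8)
r(F, Q) = 32 + F*Q² (r(F, Q) = (F*Q)*Q + (73 - 41) = F*Q² + 32 = 32 + F*Q²)
(n(-35, -105) - 15844)*(r(s(Z(-1), -3), 197) + (15454 - 1*15771)) = (62*(-105) - 15844)*((32 + (-¼ - ⅛*(-3))*197²) + (15454 - 1*15771)) = (-6510 - 15844)*((32 + (-¼ + 3/8)*38809) + (15454 - 15771)) = -22354*((32 + (⅛)*38809) - 317) = -22354*((32 + 38809/8) - 317) = -22354*(39065/8 - 317) = -22354*36529/8 = -408284633/4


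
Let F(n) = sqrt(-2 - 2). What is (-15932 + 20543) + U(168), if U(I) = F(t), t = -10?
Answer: 4611 + 2*I ≈ 4611.0 + 2.0*I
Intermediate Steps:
F(n) = 2*I (F(n) = sqrt(-4) = 2*I)
U(I) = 2*I
(-15932 + 20543) + U(168) = (-15932 + 20543) + 2*I = 4611 + 2*I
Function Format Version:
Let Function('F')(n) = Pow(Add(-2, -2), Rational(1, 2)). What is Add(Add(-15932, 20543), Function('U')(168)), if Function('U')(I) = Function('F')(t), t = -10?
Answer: Add(4611, Mul(2, I)) ≈ Add(4611.0, Mul(2.0000, I))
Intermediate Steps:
Function('F')(n) = Mul(2, I) (Function('F')(n) = Pow(-4, Rational(1, 2)) = Mul(2, I))
Function('U')(I) = Mul(2, I)
Add(Add(-15932, 20543), Function('U')(168)) = Add(Add(-15932, 20543), Mul(2, I)) = Add(4611, Mul(2, I))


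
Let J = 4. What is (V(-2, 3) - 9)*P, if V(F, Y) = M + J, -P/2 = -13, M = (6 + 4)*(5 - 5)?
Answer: -130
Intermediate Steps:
M = 0 (M = 10*0 = 0)
P = 26 (P = -2*(-13) = 26)
V(F, Y) = 4 (V(F, Y) = 0 + 4 = 4)
(V(-2, 3) - 9)*P = (4 - 9)*26 = -5*26 = -130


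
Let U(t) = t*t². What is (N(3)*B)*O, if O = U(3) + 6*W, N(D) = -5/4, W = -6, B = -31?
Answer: -1395/4 ≈ -348.75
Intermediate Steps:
U(t) = t³
N(D) = -5/4 (N(D) = -5*¼ = -5/4)
O = -9 (O = 3³ + 6*(-6) = 27 - 36 = -9)
(N(3)*B)*O = -5/4*(-31)*(-9) = (155/4)*(-9) = -1395/4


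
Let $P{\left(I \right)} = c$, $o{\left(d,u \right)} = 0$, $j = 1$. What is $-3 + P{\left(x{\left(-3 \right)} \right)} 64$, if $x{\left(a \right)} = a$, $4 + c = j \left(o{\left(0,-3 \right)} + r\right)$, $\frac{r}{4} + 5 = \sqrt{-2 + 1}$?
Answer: $-1539 + 256 i \approx -1539.0 + 256.0 i$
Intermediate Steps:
$r = -20 + 4 i$ ($r = -20 + 4 \sqrt{-2 + 1} = -20 + 4 \sqrt{-1} = -20 + 4 i \approx -20.0 + 4.0 i$)
$c = -24 + 4 i$ ($c = -4 + 1 \left(0 - \left(20 - 4 i\right)\right) = -4 + 1 \left(-20 + 4 i\right) = -4 - \left(20 - 4 i\right) = -24 + 4 i \approx -24.0 + 4.0 i$)
$P{\left(I \right)} = -24 + 4 i$
$-3 + P{\left(x{\left(-3 \right)} \right)} 64 = -3 + \left(-24 + 4 i\right) 64 = -3 - \left(1536 - 256 i\right) = -1539 + 256 i$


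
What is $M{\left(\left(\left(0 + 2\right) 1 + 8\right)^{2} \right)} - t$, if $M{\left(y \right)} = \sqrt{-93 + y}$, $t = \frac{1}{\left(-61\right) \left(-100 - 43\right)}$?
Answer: $- \frac{1}{8723} + \sqrt{7} \approx 2.6456$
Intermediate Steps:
$t = \frac{1}{8723}$ ($t = \frac{1}{\left(-61\right) \left(-143\right)} = \frac{1}{8723} \approx 0.00011464$)
$M{\left(\left(\left(0 + 2\right) 1 + 8\right)^{2} \right)} - t = \sqrt{-93 + \left(\left(0 + 2\right) 1 + 8\right)^{2}} - \frac{1}{8723} = \sqrt{-93 + \left(2 \cdot 1 + 8\right)^{2}} - \frac{1}{8723} = \sqrt{-93 + \left(2 + 8\right)^{2}} - \frac{1}{8723} = \sqrt{-93 + 10^{2}} - \frac{1}{8723} = \sqrt{-93 + 100} - \frac{1}{8723} = \sqrt{7} - \frac{1}{8723} = - \frac{1}{8723} + \sqrt{7}$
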